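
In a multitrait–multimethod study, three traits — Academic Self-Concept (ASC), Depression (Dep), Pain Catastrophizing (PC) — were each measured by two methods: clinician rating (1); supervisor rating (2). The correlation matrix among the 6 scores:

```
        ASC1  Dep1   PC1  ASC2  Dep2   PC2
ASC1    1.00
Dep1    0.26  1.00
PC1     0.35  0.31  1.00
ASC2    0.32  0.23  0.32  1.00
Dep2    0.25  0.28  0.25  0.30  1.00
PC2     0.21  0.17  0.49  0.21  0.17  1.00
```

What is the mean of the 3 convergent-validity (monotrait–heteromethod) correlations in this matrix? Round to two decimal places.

0.36

Convergent values: 0.32, 0.28, 0.49; mean = 1.09/3 = 0.36.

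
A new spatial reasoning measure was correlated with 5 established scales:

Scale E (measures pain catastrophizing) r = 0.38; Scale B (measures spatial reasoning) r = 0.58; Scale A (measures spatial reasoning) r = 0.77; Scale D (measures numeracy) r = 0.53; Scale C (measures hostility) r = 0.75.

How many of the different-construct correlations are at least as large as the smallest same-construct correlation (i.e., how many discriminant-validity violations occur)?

Convergent (same construct = spatial reasoning): Scale B, Scale A.
Smallest convergent = 0.58. Discriminant values: 0.38, 0.53, 0.75; count ≥ 0.58 → 1.

1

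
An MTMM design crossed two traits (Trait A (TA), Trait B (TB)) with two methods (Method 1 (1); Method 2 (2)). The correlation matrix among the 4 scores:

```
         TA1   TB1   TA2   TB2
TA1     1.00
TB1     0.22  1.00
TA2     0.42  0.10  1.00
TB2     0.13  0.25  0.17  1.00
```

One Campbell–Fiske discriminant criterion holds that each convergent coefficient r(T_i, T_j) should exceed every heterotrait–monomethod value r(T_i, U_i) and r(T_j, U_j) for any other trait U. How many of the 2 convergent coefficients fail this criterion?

Checking each validity diagonal entry against its comparison values:
TA (methods 1·2): 0.42 vs {0.22, 0.17} → pass.
TB (methods 1·2): 0.25 vs {0.22, 0.17} → pass.
0 of 2 fail.

0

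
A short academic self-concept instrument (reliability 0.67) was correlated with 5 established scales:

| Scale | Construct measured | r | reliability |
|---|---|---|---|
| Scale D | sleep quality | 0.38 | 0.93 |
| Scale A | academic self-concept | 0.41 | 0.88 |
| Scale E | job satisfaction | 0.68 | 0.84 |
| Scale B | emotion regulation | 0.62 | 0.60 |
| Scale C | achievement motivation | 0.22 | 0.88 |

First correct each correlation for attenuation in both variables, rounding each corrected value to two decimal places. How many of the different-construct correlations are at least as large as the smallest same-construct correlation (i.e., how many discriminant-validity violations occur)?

2

Disattenuated r (r / √(r_scale · r_new)):
  Scale D (disc): 0.38 / √(0.93·0.67) = 0.48
  Scale A (conv): 0.41 / √(0.88·0.67) = 0.53
  Scale E (disc): 0.68 / √(0.84·0.67) = 0.91
  Scale B (disc): 0.62 / √(0.60·0.67) = 0.98
  Scale C (disc): 0.22 / √(0.88·0.67) = 0.29
Smallest convergent = 0.53. Discriminant values: 0.48, 0.91, 0.98, 0.29; count ≥ 0.53 → 2.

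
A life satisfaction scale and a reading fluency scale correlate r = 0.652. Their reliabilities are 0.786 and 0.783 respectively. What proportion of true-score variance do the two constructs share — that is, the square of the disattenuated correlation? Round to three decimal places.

Disattenuated r = 0.652 / √(0.786 × 0.783) = 0.652 / 0.7845 = 0.8311.
Shared true-score variance = 0.8311² = 0.6907 ≈ 0.691.

0.691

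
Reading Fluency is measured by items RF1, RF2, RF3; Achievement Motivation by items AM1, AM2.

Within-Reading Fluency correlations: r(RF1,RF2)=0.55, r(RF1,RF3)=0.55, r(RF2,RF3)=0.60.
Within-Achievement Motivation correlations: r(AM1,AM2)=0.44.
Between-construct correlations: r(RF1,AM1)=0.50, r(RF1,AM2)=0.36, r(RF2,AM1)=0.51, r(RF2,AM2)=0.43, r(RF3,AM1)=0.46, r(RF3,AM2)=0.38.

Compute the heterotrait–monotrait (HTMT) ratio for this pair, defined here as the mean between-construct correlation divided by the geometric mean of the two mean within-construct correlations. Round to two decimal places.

0.88

Between-construct mean = 2.64/6 = 0.4400.
Mean within-RF = 1.70/3 = 0.5667; mean within-AM = 0.44/1 = 0.4400.
Geometric mean = √(0.5667 × 0.4400) = 0.4993.
HTMT = 0.4400 / 0.4993 = 0.88.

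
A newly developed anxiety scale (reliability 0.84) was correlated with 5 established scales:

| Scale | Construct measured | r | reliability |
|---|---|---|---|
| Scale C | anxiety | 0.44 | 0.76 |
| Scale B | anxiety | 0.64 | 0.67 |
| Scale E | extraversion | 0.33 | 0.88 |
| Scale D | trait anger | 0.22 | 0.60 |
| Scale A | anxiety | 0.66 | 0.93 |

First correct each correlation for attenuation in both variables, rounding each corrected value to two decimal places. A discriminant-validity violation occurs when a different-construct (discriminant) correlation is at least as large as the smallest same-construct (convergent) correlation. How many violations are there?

Disattenuated r (r / √(r_scale · r_new)):
  Scale C (conv): 0.44 / √(0.76·0.84) = 0.55
  Scale B (conv): 0.64 / √(0.67·0.84) = 0.85
  Scale E (disc): 0.33 / √(0.88·0.84) = 0.38
  Scale D (disc): 0.22 / √(0.60·0.84) = 0.31
  Scale A (conv): 0.66 / √(0.93·0.84) = 0.75
Smallest convergent = 0.55. Discriminant values: 0.38, 0.31; count ≥ 0.55 → 0.

0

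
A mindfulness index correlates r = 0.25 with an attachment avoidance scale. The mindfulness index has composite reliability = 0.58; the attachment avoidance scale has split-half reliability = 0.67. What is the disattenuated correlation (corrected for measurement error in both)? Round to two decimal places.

r_true = r_obs / √(r_xx · r_yy) = 0.25 / √(0.58 × 0.67) = 0.25 / √0.3886 = 0.25 / 0.6234 ≈ 0.40.

0.40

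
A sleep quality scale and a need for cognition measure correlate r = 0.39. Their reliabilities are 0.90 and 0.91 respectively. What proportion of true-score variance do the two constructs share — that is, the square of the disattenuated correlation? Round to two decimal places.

0.19

Disattenuated r = 0.39 / √(0.90 × 0.91) = 0.39 / 0.9050 = 0.4309.
Shared true-score variance = 0.4309² = 0.1857 ≈ 0.19.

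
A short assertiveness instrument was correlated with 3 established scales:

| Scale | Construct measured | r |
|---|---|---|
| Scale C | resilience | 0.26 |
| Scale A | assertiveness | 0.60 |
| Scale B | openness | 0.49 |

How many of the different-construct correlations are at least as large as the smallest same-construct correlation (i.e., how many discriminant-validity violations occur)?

Convergent (same construct = assertiveness): Scale A.
Smallest convergent = 0.60. Discriminant values: 0.26, 0.49; count ≥ 0.60 → 0.

0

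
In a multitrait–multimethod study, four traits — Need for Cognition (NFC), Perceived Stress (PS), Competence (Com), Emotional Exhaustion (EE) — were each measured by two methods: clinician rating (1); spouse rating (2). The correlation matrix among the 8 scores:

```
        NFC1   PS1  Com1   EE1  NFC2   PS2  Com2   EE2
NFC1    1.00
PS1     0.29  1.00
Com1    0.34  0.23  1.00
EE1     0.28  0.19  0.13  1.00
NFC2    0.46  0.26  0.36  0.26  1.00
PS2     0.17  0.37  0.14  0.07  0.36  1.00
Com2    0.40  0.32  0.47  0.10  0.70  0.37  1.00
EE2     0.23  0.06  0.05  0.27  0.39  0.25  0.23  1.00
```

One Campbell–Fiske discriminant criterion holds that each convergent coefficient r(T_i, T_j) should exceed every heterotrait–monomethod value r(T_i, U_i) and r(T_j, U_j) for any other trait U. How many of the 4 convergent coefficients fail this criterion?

4

Checking each validity diagonal entry against its comparison values:
NFC (methods 1·2): 0.46 vs {0.29, 0.36, 0.34, 0.70, 0.28, 0.39} → fail.
PS (methods 1·2): 0.37 vs {0.29, 0.36, 0.23, 0.37, 0.19, 0.25} → fail.
Com (methods 1·2): 0.47 vs {0.34, 0.70, 0.23, 0.37, 0.13, 0.23} → fail.
EE (methods 1·2): 0.27 vs {0.28, 0.39, 0.19, 0.25, 0.13, 0.23} → fail.
4 of 4 fail.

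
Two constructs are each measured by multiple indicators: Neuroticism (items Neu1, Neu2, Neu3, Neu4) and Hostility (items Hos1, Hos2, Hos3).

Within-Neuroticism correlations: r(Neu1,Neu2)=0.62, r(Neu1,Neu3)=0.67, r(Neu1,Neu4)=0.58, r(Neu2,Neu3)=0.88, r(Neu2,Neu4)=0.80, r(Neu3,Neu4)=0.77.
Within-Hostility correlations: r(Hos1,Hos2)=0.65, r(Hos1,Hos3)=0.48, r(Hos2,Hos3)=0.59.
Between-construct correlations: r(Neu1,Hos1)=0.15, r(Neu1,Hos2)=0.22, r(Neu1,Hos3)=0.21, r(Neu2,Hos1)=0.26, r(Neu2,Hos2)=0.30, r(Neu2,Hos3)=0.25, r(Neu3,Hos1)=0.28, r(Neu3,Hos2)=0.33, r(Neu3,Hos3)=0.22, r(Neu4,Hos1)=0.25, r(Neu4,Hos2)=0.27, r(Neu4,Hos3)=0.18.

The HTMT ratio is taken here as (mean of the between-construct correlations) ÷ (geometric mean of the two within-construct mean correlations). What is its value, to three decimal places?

Mean heterotrait r = 2.92/12 = 0.2433.
Mean within-Neu = 4.32/6 = 0.7200; mean within-Hos = 1.72/3 = 0.5733.
Geometric mean = √(0.7200 × 0.5733) = 0.6425.
HTMT = 0.2433 / 0.6425 = 0.379.

0.379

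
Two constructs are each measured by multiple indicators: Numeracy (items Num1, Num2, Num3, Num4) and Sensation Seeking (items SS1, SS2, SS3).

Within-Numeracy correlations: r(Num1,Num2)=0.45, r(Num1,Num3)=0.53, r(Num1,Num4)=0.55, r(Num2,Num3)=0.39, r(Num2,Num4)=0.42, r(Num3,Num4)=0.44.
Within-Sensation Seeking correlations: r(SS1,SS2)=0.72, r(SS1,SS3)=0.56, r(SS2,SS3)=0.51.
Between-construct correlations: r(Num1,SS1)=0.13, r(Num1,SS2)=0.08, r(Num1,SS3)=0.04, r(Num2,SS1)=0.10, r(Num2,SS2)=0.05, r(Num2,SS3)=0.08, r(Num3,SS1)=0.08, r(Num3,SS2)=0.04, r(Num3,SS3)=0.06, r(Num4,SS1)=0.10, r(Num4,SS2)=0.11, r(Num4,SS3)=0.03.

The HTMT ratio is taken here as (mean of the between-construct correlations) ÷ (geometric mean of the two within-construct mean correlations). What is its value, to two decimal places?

0.14

Between-construct mean = 0.90/12 = 0.0750.
Mean within-Num = 2.78/6 = 0.4633; mean within-SS = 1.79/3 = 0.5967.
Geometric mean = √(0.4633 × 0.5967) = 0.5258.
HTMT = 0.0750 / 0.5258 = 0.14.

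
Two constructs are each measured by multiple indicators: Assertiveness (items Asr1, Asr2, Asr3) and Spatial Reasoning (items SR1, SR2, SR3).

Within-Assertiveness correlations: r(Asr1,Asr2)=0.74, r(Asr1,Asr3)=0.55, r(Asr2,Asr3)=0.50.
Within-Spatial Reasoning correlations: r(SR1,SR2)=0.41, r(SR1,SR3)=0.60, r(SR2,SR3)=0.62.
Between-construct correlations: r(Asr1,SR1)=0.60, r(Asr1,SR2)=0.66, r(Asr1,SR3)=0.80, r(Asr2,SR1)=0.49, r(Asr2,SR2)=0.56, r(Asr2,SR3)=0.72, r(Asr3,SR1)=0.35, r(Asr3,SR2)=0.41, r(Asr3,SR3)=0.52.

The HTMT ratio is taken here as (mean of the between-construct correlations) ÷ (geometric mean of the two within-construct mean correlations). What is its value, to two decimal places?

1.00

Between-construct mean = 5.11/9 = 0.5678.
Mean within-Asr = 1.79/3 = 0.5967; mean within-SR = 1.63/3 = 0.5433.
Geometric mean = √(0.5967 × 0.5433) = 0.5694.
HTMT = 0.5678 / 0.5694 = 1.00.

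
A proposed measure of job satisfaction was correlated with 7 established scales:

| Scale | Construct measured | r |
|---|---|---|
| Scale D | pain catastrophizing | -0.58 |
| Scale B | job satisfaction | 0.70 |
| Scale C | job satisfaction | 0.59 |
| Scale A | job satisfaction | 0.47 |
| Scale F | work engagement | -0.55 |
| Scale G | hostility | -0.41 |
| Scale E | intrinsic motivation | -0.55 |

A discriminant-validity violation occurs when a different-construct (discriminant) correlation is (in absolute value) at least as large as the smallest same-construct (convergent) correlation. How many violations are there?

3

Convergent (same construct = job satisfaction): Scale B, Scale C, Scale A.
Smallest convergent = 0.47. Discriminant |r|: 0.58, 0.55, 0.41, 0.55; count ≥ 0.47 → 3.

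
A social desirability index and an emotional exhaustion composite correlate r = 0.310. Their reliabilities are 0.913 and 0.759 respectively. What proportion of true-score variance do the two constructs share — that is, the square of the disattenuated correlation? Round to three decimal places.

0.139

Disattenuated r = 0.310 / √(0.913 × 0.759) = 0.310 / 0.8324 = 0.3724.
Shared true-score variance = 0.3724² = 0.1387 ≈ 0.139.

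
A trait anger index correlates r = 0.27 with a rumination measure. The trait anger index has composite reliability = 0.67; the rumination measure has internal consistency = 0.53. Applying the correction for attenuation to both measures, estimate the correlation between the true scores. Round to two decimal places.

0.45

r_true = r_obs / √(r_xx · r_yy) = 0.27 / √(0.67 × 0.53) = 0.27 / √0.3551 = 0.27 / 0.5959 ≈ 0.45.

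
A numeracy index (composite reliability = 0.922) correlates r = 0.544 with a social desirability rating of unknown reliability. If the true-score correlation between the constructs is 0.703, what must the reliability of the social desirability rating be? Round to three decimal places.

0.649

r_true = r_obs / √(r_xx · r_yy) ⇒ 0.703 = 0.544 / √(0.922 · r_yy).
√(0.922 · r_yy) = 0.544 / 0.703 = 0.7738; 0.922 · r_yy = 0.5988; r_yy = 0.5988 / 0.922 ≈ 0.649.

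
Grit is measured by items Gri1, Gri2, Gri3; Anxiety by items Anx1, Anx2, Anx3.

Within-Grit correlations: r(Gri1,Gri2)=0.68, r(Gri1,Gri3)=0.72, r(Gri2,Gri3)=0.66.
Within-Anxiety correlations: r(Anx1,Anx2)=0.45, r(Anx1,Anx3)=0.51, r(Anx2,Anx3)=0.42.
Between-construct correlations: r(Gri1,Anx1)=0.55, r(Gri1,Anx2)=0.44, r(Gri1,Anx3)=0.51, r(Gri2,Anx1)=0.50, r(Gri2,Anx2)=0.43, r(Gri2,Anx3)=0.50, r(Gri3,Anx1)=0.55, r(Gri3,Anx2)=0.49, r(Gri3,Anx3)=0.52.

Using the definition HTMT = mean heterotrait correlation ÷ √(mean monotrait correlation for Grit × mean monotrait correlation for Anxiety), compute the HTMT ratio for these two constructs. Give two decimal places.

Between-construct mean = 4.49/9 = 0.4989.
Mean within-Gri = 2.06/3 = 0.6867; mean within-Anx = 1.38/3 = 0.4600.
Geometric mean = √(0.6867 × 0.4600) = 0.5620.
HTMT = 0.4989 / 0.5620 = 0.89.

0.89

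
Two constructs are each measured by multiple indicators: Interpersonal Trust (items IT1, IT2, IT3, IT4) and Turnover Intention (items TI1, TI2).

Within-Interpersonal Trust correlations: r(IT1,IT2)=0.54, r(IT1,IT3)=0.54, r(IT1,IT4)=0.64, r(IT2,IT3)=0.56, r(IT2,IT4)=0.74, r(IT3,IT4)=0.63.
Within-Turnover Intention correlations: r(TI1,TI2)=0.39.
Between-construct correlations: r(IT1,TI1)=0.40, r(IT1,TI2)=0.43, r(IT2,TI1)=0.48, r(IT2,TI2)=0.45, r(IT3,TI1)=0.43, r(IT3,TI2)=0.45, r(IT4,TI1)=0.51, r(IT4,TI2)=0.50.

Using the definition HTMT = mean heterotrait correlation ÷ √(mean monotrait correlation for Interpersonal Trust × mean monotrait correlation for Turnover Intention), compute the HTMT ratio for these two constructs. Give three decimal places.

Mean heterotrait r = 3.65/8 = 0.4563.
Mean within-IT = 3.65/6 = 0.6083; mean within-TI = 0.39/1 = 0.3900.
Geometric mean = √(0.6083 × 0.3900) = 0.4871.
HTMT = 0.4563 / 0.4871 = 0.937.

0.937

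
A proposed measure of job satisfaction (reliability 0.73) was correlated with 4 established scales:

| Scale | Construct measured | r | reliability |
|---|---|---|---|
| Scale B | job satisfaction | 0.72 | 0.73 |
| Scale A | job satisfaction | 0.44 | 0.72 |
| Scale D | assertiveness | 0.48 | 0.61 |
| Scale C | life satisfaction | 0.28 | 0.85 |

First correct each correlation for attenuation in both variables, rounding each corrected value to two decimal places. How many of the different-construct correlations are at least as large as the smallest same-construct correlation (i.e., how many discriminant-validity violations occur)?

Disattenuated r (r / √(r_scale · r_new)):
  Scale B (conv): 0.72 / √(0.73·0.73) = 0.99
  Scale A (conv): 0.44 / √(0.72·0.73) = 0.61
  Scale D (disc): 0.48 / √(0.61·0.73) = 0.72
  Scale C (disc): 0.28 / √(0.85·0.73) = 0.36
Smallest convergent = 0.61. Discriminant values: 0.72, 0.36; count ≥ 0.61 → 1.

1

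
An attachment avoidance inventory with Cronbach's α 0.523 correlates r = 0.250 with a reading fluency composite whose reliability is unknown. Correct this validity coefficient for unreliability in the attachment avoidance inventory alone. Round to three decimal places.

0.346

Single correction: r_c = r_obs / √r_xx = 0.250 / √0.523 = 0.250 / 0.7232 ≈ 0.346.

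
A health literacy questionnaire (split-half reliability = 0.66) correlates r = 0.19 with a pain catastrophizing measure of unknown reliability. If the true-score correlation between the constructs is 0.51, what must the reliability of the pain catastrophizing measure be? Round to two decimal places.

r_true = r_obs / √(r_xx · r_yy) ⇒ 0.51 = 0.19 / √(0.66 · r_yy).
√(0.66 · r_yy) = 0.19 / 0.51 = 0.3725; 0.66 · r_yy = 0.1388; r_yy = 0.1388 / 0.66 ≈ 0.21.

0.21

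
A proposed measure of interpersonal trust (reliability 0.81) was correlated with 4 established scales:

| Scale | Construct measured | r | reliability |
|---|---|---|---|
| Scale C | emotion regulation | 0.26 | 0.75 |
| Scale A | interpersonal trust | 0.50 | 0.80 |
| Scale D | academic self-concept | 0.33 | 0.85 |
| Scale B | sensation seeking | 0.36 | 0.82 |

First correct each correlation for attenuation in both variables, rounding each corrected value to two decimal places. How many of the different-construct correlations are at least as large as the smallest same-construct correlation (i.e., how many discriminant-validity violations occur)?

Disattenuated r (r / √(r_scale · r_new)):
  Scale C (disc): 0.26 / √(0.75·0.81) = 0.33
  Scale A (conv): 0.50 / √(0.80·0.81) = 0.62
  Scale D (disc): 0.33 / √(0.85·0.81) = 0.40
  Scale B (disc): 0.36 / √(0.82·0.81) = 0.44
Smallest convergent = 0.62. Discriminant values: 0.33, 0.40, 0.44; count ≥ 0.62 → 0.

0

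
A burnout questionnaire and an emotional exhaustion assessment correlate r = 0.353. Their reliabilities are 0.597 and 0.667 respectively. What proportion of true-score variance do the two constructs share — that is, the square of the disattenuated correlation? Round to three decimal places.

0.313

Disattenuated r = 0.353 / √(0.597 × 0.667) = 0.353 / 0.6310 = 0.5594.
Shared true-score variance = 0.5594² = 0.3129 ≈ 0.313.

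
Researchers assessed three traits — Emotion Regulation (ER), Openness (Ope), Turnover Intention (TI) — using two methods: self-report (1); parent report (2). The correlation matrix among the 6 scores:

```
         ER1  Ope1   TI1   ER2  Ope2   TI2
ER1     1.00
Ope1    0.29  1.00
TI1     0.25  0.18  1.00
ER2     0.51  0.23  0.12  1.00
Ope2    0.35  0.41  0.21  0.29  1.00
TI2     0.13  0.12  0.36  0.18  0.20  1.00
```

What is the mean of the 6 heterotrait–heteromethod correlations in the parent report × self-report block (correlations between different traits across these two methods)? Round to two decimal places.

HTHM values (method 2 × method 1): 0.23, 0.12, 0.35, 0.21, 0.13, 0.12; mean = 1.16/6 = 0.19.

0.19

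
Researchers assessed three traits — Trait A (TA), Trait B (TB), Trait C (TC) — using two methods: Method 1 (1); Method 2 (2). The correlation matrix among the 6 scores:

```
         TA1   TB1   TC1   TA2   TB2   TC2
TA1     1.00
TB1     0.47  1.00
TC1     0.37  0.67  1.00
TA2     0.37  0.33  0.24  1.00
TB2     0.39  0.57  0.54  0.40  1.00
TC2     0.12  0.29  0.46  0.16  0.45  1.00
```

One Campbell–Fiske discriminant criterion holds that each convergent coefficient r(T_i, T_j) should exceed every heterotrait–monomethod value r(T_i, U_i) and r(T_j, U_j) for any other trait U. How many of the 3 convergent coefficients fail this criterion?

3

Convergent coefficients and their comparison sets:
TA (methods 1·2): 0.37 vs {0.47, 0.40, 0.37, 0.16} → fail.
TB (methods 1·2): 0.57 vs {0.47, 0.40, 0.67, 0.45} → fail.
TC (methods 1·2): 0.46 vs {0.37, 0.16, 0.67, 0.45} → fail.
3 of 3 fail.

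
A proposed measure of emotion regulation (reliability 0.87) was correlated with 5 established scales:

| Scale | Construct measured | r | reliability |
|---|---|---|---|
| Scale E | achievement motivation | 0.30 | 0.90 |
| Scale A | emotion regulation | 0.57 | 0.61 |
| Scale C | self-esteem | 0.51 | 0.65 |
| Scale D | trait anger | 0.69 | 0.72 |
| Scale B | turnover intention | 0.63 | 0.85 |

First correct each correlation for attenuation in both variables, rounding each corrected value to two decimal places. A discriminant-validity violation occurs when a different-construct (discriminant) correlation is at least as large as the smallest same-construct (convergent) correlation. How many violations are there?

Disattenuated r (r / √(r_scale · r_new)):
  Scale E (disc): 0.30 / √(0.90·0.87) = 0.34
  Scale A (conv): 0.57 / √(0.61·0.87) = 0.78
  Scale C (disc): 0.51 / √(0.65·0.87) = 0.68
  Scale D (disc): 0.69 / √(0.72·0.87) = 0.87
  Scale B (disc): 0.63 / √(0.85·0.87) = 0.73
Smallest convergent = 0.78. Discriminant values: 0.34, 0.68, 0.87, 0.73; count ≥ 0.78 → 1.

1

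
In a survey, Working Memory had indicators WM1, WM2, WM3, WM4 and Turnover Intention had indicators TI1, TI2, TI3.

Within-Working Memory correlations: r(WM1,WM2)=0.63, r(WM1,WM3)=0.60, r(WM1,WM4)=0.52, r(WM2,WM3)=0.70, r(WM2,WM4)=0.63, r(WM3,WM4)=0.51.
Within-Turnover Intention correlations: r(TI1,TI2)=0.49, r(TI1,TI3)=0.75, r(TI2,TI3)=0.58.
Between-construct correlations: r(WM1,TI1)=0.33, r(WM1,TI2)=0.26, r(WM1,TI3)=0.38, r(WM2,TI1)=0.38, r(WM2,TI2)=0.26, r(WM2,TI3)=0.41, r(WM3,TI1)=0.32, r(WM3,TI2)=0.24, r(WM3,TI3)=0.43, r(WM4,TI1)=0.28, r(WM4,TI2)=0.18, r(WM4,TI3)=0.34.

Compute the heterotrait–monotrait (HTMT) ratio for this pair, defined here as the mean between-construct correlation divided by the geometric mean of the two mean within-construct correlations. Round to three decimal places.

Mean between = 3.81/12 = 0.3175.
Mean within-WM = 3.59/6 = 0.5983; mean within-TI = 1.82/3 = 0.6067.
Geometric mean = √(0.5983 × 0.6067) = 0.6025.
HTMT = 0.3175 / 0.6025 = 0.527.

0.527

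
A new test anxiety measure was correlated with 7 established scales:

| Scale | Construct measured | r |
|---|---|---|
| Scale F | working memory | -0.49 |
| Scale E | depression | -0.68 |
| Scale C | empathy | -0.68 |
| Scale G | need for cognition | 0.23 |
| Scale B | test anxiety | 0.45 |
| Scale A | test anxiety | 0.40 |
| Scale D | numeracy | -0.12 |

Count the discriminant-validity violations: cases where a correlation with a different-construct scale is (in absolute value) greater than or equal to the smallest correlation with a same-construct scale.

3

Convergent (same construct = test anxiety): Scale B, Scale A.
Smallest convergent = 0.40. Discriminant |r|: 0.49, 0.68, 0.68, 0.23, 0.12; count ≥ 0.40 → 3.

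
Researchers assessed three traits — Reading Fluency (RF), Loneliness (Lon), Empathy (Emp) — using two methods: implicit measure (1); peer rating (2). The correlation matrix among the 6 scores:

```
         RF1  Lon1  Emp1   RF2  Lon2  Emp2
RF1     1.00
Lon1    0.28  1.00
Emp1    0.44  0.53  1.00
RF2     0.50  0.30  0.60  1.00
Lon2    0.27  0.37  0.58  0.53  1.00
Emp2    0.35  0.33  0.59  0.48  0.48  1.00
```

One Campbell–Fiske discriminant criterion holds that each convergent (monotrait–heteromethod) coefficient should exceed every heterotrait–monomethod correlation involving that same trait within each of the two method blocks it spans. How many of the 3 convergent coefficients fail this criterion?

Convergent coefficients and their comparison sets:
RF (methods 1·2): 0.50 vs {0.28, 0.53, 0.44, 0.48} → fail.
Lon (methods 1·2): 0.37 vs {0.28, 0.53, 0.53, 0.48} → fail.
Emp (methods 1·2): 0.59 vs {0.44, 0.48, 0.53, 0.48} → pass.
2 of 3 fail.

2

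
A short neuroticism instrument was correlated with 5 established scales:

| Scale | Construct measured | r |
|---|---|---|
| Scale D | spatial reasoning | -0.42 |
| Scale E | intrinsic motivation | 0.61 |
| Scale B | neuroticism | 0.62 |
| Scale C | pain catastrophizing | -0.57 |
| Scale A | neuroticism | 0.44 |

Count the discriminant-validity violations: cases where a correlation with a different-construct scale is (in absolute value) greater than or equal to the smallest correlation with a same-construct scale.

Convergent (same construct = neuroticism): Scale B, Scale A.
Smallest convergent = 0.44. Discriminant |r|: 0.42, 0.61, 0.57; count ≥ 0.44 → 2.

2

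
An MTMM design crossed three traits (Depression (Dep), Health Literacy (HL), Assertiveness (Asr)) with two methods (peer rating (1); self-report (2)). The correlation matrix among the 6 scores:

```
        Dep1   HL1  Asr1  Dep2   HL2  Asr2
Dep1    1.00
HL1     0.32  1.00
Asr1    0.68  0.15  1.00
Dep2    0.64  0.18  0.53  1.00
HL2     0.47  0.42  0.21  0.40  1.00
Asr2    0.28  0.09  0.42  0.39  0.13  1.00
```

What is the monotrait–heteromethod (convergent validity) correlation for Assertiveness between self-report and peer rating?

Same trait (Asr), different methods: r(Asr2, Asr1) = 0.42.

0.42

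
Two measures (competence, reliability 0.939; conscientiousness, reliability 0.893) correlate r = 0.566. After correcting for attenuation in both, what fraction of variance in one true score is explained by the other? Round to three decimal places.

0.382

Disattenuated r = 0.566 / √(0.939 × 0.893) = 0.566 / 0.9157 = 0.6181.
Shared true-score variance = 0.6181² = 0.3820 ≈ 0.382.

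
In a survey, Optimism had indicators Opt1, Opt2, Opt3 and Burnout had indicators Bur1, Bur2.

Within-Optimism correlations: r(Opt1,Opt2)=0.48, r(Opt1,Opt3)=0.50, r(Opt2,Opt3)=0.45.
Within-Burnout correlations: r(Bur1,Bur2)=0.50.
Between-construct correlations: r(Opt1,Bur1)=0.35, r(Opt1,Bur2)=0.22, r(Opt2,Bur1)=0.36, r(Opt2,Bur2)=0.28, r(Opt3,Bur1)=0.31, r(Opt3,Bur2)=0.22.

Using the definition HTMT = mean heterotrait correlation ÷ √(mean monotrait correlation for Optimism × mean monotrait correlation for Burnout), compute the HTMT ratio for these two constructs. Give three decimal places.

0.594

Mean between = 1.74/6 = 0.2900.
Mean within-Opt = 1.43/3 = 0.4767; mean within-Bur = 0.50/1 = 0.5000.
Geometric mean = √(0.4767 × 0.5000) = 0.4882.
HTMT = 0.2900 / 0.4882 = 0.594.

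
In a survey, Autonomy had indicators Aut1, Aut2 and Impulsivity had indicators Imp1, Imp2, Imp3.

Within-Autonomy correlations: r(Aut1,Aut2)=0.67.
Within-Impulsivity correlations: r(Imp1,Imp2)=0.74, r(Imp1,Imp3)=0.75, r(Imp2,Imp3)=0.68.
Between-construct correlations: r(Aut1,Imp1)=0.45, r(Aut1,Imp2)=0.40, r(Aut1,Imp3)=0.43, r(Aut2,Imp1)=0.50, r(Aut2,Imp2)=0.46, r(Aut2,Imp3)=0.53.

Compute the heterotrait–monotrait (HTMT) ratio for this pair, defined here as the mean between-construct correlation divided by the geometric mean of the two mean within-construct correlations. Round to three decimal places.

Mean between = 2.77/6 = 0.4617.
Mean within-Aut = 0.67/1 = 0.6700; mean within-Imp = 2.17/3 = 0.7233.
Geometric mean = √(0.6700 × 0.7233) = 0.6961.
HTMT = 0.4617 / 0.6961 = 0.663.

0.663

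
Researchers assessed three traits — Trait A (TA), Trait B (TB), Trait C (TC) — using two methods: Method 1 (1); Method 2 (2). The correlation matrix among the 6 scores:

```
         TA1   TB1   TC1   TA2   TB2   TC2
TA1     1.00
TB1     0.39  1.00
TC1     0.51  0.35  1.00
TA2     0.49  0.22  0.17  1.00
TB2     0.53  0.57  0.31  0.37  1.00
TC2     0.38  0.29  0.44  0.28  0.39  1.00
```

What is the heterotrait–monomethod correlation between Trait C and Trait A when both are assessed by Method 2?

Different traits, same method: r(TC2, TA2) = 0.28.

0.28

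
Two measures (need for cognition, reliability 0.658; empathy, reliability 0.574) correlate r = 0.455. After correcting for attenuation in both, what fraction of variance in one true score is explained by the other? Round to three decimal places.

Disattenuated r = 0.455 / √(0.658 × 0.574) = 0.455 / 0.6146 = 0.7403.
Shared true-score variance = 0.7403² = 0.5480 ≈ 0.548.

0.548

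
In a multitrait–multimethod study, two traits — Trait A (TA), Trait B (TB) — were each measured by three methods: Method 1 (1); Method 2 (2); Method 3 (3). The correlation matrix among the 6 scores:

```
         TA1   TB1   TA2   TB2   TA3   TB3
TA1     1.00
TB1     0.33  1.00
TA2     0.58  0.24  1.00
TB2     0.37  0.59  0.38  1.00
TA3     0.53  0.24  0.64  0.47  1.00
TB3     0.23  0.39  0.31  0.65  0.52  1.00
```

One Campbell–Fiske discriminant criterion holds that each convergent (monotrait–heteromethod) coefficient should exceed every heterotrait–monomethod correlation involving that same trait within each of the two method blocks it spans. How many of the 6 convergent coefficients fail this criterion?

Convergent coefficients and their comparison sets:
TA (methods 1·2): 0.58 vs {0.33, 0.38} → pass.
TA (methods 1·3): 0.53 vs {0.33, 0.52} → pass.
TA (methods 2·3): 0.64 vs {0.38, 0.52} → pass.
TB (methods 1·2): 0.59 vs {0.33, 0.38} → pass.
TB (methods 1·3): 0.39 vs {0.33, 0.52} → fail.
TB (methods 2·3): 0.65 vs {0.38, 0.52} → pass.
1 of 6 fail.

1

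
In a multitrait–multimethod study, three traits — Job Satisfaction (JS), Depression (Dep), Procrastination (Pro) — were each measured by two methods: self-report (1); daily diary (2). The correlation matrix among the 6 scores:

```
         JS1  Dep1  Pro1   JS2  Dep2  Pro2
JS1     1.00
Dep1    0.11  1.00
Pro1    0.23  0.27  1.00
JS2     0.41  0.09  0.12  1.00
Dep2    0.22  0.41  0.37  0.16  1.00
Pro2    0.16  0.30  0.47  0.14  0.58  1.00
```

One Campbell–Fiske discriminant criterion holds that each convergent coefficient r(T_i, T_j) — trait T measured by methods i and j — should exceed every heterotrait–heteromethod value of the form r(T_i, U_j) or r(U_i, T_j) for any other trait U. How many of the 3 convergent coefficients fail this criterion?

Convergent coefficients and their comparison sets:
JS (methods 1·2): 0.41 vs {0.22, 0.09, 0.16, 0.12} → pass.
Dep (methods 1·2): 0.41 vs {0.09, 0.22, 0.30, 0.37} → pass.
Pro (methods 1·2): 0.47 vs {0.12, 0.16, 0.37, 0.30} → pass.
0 of 3 fail.

0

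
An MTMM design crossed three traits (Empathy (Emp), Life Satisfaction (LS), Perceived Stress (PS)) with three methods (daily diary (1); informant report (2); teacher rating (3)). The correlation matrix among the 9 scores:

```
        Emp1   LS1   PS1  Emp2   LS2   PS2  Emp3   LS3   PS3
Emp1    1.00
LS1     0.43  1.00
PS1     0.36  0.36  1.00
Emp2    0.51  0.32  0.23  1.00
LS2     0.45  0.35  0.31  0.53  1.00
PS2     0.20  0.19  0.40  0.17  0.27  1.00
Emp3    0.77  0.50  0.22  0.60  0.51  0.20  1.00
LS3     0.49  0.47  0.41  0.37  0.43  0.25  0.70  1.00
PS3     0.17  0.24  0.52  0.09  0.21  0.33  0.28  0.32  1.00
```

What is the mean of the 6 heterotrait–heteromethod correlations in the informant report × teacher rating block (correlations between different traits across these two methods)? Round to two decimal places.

HTHM values (method 2 × method 3): 0.37, 0.09, 0.51, 0.21, 0.20, 0.25; mean = 1.63/6 = 0.27.

0.27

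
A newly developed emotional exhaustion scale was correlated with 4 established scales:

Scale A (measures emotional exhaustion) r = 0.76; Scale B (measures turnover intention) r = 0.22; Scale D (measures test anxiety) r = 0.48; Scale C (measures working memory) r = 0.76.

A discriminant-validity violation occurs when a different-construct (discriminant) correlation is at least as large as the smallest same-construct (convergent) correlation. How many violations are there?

Convergent (same construct = emotional exhaustion): Scale A.
Smallest convergent = 0.76. Discriminant values: 0.22, 0.48, 0.76; count ≥ 0.76 → 1.

1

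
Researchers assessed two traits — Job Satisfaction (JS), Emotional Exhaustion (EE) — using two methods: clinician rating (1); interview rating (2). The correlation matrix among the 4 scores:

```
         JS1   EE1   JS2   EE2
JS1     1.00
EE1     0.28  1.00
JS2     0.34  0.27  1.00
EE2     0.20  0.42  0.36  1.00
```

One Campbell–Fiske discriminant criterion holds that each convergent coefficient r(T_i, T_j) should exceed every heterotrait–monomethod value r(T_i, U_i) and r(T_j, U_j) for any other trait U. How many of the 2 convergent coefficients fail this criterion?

Convergent coefficients and their comparison sets:
JS (methods 1·2): 0.34 vs {0.28, 0.36} → fail.
EE (methods 1·2): 0.42 vs {0.28, 0.36} → pass.
1 of 2 fail.

1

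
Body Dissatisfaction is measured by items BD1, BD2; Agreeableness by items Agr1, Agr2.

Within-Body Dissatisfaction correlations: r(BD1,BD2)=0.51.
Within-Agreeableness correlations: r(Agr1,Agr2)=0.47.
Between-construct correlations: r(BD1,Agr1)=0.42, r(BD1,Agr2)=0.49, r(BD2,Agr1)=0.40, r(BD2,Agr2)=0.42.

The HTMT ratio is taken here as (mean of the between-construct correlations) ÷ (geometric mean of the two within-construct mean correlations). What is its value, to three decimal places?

0.883

Mean between = 1.73/4 = 0.4325.
Mean within-BD = 0.51/1 = 0.5100; mean within-Agr = 0.47/1 = 0.4700.
Geometric mean = √(0.5100 × 0.4700) = 0.4896.
HTMT = 0.4325 / 0.4896 = 0.883.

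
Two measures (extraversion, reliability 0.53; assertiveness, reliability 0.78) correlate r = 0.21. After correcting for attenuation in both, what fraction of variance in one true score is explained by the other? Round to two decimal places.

Disattenuated r = 0.21 / √(0.53 × 0.78) = 0.21 / 0.6430 = 0.3266.
Shared true-score variance = 0.3266² = 0.1067 ≈ 0.11.

0.11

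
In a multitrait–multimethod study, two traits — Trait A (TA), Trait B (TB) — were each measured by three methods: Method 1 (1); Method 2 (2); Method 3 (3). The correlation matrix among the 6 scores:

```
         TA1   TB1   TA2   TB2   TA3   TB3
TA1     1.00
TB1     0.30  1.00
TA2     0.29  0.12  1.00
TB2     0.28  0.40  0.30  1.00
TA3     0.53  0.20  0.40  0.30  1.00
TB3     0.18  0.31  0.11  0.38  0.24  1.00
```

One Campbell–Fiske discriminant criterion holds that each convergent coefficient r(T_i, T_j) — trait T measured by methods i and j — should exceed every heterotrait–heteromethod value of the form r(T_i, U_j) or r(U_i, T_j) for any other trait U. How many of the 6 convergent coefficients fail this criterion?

0

Convergent coefficients and their comparison sets:
TA (methods 1·2): 0.29 vs {0.28, 0.12} → pass.
TA (methods 1·3): 0.53 vs {0.18, 0.20} → pass.
TA (methods 2·3): 0.40 vs {0.11, 0.30} → pass.
TB (methods 1·2): 0.40 vs {0.12, 0.28} → pass.
TB (methods 1·3): 0.31 vs {0.20, 0.18} → pass.
TB (methods 2·3): 0.38 vs {0.30, 0.11} → pass.
0 of 6 fail.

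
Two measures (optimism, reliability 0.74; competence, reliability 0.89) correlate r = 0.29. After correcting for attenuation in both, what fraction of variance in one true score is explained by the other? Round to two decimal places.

Disattenuated r = 0.29 / √(0.74 × 0.89) = 0.29 / 0.8115 = 0.3574.
Shared true-score variance = 0.3574² = 0.1277 ≈ 0.13.

0.13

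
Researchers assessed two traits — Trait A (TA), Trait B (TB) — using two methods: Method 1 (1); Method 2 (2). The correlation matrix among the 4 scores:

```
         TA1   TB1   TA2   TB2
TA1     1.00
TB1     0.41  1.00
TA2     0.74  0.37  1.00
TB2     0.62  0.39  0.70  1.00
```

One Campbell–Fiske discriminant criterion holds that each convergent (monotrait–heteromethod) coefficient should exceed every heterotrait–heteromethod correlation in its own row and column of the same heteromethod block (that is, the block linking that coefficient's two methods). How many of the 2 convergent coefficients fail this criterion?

1

Checking each validity diagonal entry against its comparison values:
TA (methods 1·2): 0.74 vs {0.62, 0.37} → pass.
TB (methods 1·2): 0.39 vs {0.37, 0.62} → fail.
1 of 2 fail.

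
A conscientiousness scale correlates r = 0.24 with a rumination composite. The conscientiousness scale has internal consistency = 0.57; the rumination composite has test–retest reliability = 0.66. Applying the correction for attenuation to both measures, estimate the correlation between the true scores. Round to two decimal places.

r_true = r_obs / √(r_xx · r_yy) = 0.24 / √(0.57 × 0.66) = 0.24 / √0.3762 = 0.24 / 0.6134 ≈ 0.39.

0.39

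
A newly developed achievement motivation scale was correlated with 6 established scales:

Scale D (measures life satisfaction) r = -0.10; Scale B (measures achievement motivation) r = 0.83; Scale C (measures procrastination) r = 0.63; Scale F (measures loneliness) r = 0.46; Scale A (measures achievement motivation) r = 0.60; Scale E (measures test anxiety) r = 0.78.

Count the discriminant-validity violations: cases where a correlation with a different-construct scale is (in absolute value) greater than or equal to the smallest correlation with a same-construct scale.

Convergent (same construct = achievement motivation): Scale B, Scale A.
Smallest convergent = 0.60. Discriminant |r|: 0.10, 0.63, 0.46, 0.78; count ≥ 0.60 → 2.

2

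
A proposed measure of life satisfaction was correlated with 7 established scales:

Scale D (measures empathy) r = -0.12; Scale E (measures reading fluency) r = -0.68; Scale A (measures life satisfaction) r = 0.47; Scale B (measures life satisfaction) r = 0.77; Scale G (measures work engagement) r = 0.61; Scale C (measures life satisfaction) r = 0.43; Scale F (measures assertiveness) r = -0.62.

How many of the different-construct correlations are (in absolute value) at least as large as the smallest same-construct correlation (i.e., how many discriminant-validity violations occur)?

Convergent (same construct = life satisfaction): Scale A, Scale B, Scale C.
Smallest convergent = 0.43. Discriminant |r|: 0.12, 0.68, 0.61, 0.62; count ≥ 0.43 → 3.

3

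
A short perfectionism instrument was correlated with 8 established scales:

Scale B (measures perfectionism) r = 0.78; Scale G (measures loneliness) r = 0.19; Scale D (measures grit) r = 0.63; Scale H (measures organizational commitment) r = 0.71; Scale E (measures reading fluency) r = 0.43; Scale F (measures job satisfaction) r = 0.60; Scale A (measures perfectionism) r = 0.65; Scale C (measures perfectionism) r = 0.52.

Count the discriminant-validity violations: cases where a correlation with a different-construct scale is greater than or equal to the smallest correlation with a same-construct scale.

Convergent (same construct = perfectionism): Scale B, Scale A, Scale C.
Smallest convergent = 0.52. Discriminant values: 0.19, 0.63, 0.71, 0.43, 0.60; count ≥ 0.52 → 3.

3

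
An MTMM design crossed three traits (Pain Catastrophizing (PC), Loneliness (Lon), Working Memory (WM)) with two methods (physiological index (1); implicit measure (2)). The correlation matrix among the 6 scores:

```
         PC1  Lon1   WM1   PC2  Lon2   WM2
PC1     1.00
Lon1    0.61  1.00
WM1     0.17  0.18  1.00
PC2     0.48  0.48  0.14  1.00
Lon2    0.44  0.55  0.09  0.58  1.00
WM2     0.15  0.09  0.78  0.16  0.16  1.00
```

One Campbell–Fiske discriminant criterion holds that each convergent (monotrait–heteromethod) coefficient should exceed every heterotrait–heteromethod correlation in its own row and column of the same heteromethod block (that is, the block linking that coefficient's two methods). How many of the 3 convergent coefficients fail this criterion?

Checking each validity diagonal entry against its comparison values:
PC (methods 1·2): 0.48 vs {0.44, 0.48, 0.15, 0.14} → fail.
Lon (methods 1·2): 0.55 vs {0.48, 0.44, 0.09, 0.09} → pass.
WM (methods 1·2): 0.78 vs {0.14, 0.15, 0.09, 0.09} → pass.
1 of 3 fail.

1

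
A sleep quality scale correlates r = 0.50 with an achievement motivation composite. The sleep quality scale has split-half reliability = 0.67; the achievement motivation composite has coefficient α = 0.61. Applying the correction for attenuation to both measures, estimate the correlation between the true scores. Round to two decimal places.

0.78

r_true = r_obs / √(r_xx · r_yy) = 0.50 / √(0.67 × 0.61) = 0.50 / √0.4087 = 0.50 / 0.6393 ≈ 0.78.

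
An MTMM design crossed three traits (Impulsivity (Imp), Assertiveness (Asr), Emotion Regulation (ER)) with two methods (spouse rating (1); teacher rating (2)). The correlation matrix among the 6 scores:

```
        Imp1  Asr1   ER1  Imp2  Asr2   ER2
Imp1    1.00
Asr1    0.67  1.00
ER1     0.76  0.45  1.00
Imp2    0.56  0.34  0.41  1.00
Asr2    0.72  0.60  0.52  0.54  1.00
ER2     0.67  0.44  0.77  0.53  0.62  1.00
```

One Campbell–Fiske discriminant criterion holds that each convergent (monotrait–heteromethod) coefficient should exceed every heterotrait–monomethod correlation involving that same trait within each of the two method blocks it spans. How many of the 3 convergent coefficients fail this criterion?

2

Convergent coefficients and their comparison sets:
Imp (methods 1·2): 0.56 vs {0.67, 0.54, 0.76, 0.53} → fail.
Asr (methods 1·2): 0.60 vs {0.67, 0.54, 0.45, 0.62} → fail.
ER (methods 1·2): 0.77 vs {0.76, 0.53, 0.45, 0.62} → pass.
2 of 3 fail.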